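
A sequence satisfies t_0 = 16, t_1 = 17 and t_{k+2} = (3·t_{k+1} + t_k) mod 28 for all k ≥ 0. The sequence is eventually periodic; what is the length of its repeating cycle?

t_0 = 16,  t_1 = 17,  t_2 = 11,  t_3 = 22,  t_4 = 21,  t_5 = 1,  t_6 = 24,  t_7 = 17,  t_8 = 19,  t_9 = 18,  t_{10} = 17,  t_{11} = 13,  t_{12} = 0,  t_{13} = 13,  t_{14} = 11,  t_{15} = 18,  t_{16} = 9,  t_{17} = 17,  t_{18} = 4,  t_{19} = 1,  t_{20} = 7,  t_{21} = 22,  t_{22} = 17,  t_{23} = 17,  t_{24} = 12,  t_{25} = 25,  t_{26} = 3,  t_{27} = 6,  t_{28} = 21,  t_{29} = 13,  t_{30} = 4,  t_{31} = 25,  t_{32} = 23,  t_{33} = 10,  t_{34} = 25,  t_{35} = 1,  t_{36} = 0,  t_{37} = 1,  t_{38} = 3,  t_{39} = 10,  t_{40} = 5,  t_{41} = 25,  t_{42} = 24,  t_{43} = 13,  t_{44} = 7,  t_{45} = 6,  t_{46} = 25,  t_{47} = 25,  t_{48} = 16,  t_{49} = 17.
Since (t_{48}, t_{49}) = (t_0, t_1) = (16, 17) (two consecutive terms determine the rest), the sequence is periodic with period 48.

48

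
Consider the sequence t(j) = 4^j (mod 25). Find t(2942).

t(0) = 1; t(1) = 4; t(2) = 16; t(3) = 14; t(4) = 6; t(5) = 24; t(6) = 21; t(7) = 9; t(8) = 11; t(9) = 19; t(10) = 1.
Since t(10) = t(0) = 1, the sequence is periodic with period 10.
So t(2942) = t(0 + ((2942-0) mod 10)) = t(2) = 16.

16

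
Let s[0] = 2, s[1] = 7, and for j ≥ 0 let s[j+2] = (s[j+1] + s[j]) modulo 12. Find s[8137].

7

We have s[0] = 2; s[1] = 7; s[2] = 9; s[3] = 4; s[4] = 1; s[5] = 5; s[6] = 6; s[7] = 11; s[8] = 5; s[9] = 4; s[10] = 9; s[11] = 1; s[12] = 10; s[13] = 11; s[14] = 9; s[15] = 8; s[16] = 5; s[17] = 1; s[18] = 6; s[19] = 7; s[20] = 1; s[21] = 8; s[22] = 9; s[23] = 5; s[24] = 2; s[25] = 7.
Since (s[24], s[25]) = (s[0], s[1]) = (2, 7) (two consecutive terms determine the rest), the sequence is periodic with period 24.
So s[8137] = s[0 + ((8137-0) mod 24)] = s[1] = 7.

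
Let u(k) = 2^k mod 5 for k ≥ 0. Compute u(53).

2

Listing terms: u(0) = 1,  u(1) = 2,  u(2) = 4,  u(3) = 3,  u(4) = 1.
Since u(4) = u(0) = 1, the sequence is periodic with period 4.
So u(53) = u(0 + ((53-0) mod 4)) = u(1) = 2.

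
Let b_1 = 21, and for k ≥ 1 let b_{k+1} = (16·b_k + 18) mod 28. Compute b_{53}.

18

Listing terms: b_1 = 21, b_2 = 18, b_3 = 26, b_4 = 14, b_5 = 18.
Since b_5 = b_2 = 18, the sequence is eventually periodic: after a pre-period of length 1 it cycles with period 3.
For k ≥ 2, b_k depends only on (k - 2) mod 3. (53 - 2) mod 3 = 0, so b_{53} = b_2 = 18.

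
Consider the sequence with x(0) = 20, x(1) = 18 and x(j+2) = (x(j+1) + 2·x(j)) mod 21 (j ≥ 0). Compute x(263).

20

Computing terms: x(0) = 20,  x(1) = 18,  x(2) = 16,  x(3) = 10,  x(4) = 0,  x(5) = 20,  x(6) = 20,  x(7) = 18.
Since (x(6), x(7)) = (x(0), x(1)) = (20, 18) (two consecutive terms determine the rest), the sequence is periodic with period 6.
(263 - 0) mod 6 = 5, so x(263) = x(5) = 20.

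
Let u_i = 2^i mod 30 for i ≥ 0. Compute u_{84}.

16

Listing terms: u_0 = 1; u_1 = 2; u_2 = 4; u_3 = 8; u_4 = 16; u_5 = 2.
Since u_5 = u_1 = 2, the sequence is eventually periodic: after a pre-period of length 1 it cycles with period 4.
For i ≥ 1, u_i depends only on (i - 1) mod 4. (84 - 1) mod 4 = 3, so u_{84} = u_4 = 16.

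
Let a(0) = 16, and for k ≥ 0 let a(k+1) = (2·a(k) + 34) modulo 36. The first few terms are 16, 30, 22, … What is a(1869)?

6

Computing terms: a(0) = 16, a(1) = 30, a(2) = 22, a(3) = 6, a(4) = 10, a(5) = 18, a(6) = 34, a(7) = 30.
Since a(7) = a(1) = 30, the sequence is eventually periodic: after a pre-period of length 1 it cycles with period 6.
For k ≥ 1, a(k) depends only on (k - 1) mod 6. (1869 - 1) mod 6 = 2, so a(1869) = a(3) = 6.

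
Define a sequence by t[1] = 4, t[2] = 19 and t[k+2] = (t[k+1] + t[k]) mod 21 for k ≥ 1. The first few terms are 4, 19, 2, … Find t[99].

2

We have t[1] = 4, t[2] = 19, t[3] = 2, t[4] = 0, t[5] = 2, t[6] = 2, t[7] = 4, t[8] = 6, t[9] = 10, t[10] = 16, t[11] = 5, t[12] = 0, t[13] = 5, t[14] = 5, t[15] = 10, t[16] = 15, t[17] = 4, t[18] = 19.
Since (t[17], t[18]) = (t[1], t[2]) = (4, 19) (two consecutive terms determine the rest), the sequence is periodic with period 16.
(99 - 1) mod 16 = 2, so t[99] = t[3] = 2.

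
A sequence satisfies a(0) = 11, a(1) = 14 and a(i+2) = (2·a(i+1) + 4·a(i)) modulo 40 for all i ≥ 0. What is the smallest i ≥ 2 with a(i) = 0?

3

Computing terms: a(0) = 11,  a(1) = 14,  a(2) = 32,  a(3) = 0,  a(4) = 8,  a(5) = 16,  a(6) = 24,  a(7) = 32,  a(8) = 0.
Since (a(7), a(8)) = (a(2), a(3)) = (32, 0) (two consecutive terms determine the rest), the sequence is eventually periodic: after a pre-period of length 2 it cycles with period 5.
The value 0 first appears (with i ≥ 2) at a(3).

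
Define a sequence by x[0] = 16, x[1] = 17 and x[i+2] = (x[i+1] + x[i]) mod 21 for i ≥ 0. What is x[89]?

11

x[0] = 16; x[1] = 17; x[2] = 12; x[3] = 8; x[4] = 20; x[5] = 7; x[6] = 6; x[7] = 13; x[8] = 19; x[9] = 11; x[10] = 9; x[11] = 20; x[12] = 8; x[13] = 7; x[14] = 15; x[15] = 1; x[16] = 16; x[17] = 17.
The sequence repeats with period 16.
(89 - 0) mod 16 = 9, so x[89] = x[9] = 11.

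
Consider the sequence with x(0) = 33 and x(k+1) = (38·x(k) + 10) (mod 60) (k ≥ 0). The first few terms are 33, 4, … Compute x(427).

Computing terms: x(0) = 33,  x(1) = 4,  x(2) = 42,  x(3) = 46,  x(4) = 18,  x(5) = 34,  x(6) = 42.
Since x(6) = x(2) = 42, the sequence is eventually periodic: after a pre-period of length 2 it cycles with period 4.
For k ≥ 2, x(k) depends only on (k - 2) mod 4. (427 - 2) mod 4 = 1, so x(427) = x(3) = 46.

46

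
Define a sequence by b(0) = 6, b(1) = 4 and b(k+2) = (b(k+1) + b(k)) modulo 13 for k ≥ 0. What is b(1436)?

We have b(0) = 6, b(1) = 4, b(2) = 10, b(3) = 1, b(4) = 11, b(5) = 12, b(6) = 10, b(7) = 9, b(8) = 6, b(9) = 2, b(10) = 8, b(11) = 10, b(12) = 5, b(13) = 2, b(14) = 7, b(15) = 9, b(16) = 3, b(17) = 12, b(18) = 2, b(19) = 1, b(20) = 3, b(21) = 4, b(22) = 7, b(23) = 11, b(24) = 5, b(25) = 3, b(26) = 8, b(27) = 11, b(28) = 6, b(29) = 4.
Since (b(28), b(29)) = (b(0), b(1)) = (6, 4) (two consecutive terms determine the rest), the sequence is periodic with period 28.
So b(1436) = b(0 + ((1436-0) mod 28)) = b(8) = 6.

6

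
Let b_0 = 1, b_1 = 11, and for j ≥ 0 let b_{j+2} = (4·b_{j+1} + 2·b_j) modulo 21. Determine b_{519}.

14

Listing terms: b_0 = 1,  b_1 = 11,  b_2 = 4,  b_3 = 17,  b_4 = 13,  b_5 = 2,  b_6 = 13,  b_7 = 14,  b_8 = 19,  b_9 = 20,  b_{10} = 13,  b_{11} = 8,  b_{12} = 16,  b_{13} = 17,  b_{14} = 16,  b_{15} = 14,  b_{16} = 4,  b_{17} = 2,  b_{18} = 16,  b_{19} = 5,  b_{20} = 10,  b_{21} = 8,  b_{22} = 10,  b_{23} = 14,  b_{24} = 13,  b_{25} = 17,  b_{26} = 10,  b_{27} = 11,  b_{28} = 1,  b_{29} = 5,  b_{30} = 1,  b_{31} = 14,  b_{32} = 16,  b_{33} = 8,  b_{34} = 1,  b_{35} = 20,  b_{36} = 19,  b_{37} = 11,  b_{38} = 19,  b_{39} = 14,  b_{40} = 10,  b_{41} = 5,  b_{42} = 19,  b_{43} = 2,  b_{44} = 4,  b_{45} = 20,  b_{46} = 4,  b_{47} = 14,  b_{48} = 1,  b_{49} = 11.
The sequence repeats with period 48.
So b_{519} = b_{0 + ((519-0) mod 48)} = b_{39} = 14.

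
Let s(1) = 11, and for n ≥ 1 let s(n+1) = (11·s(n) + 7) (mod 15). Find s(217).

Computing terms: s(1) = 11, s(2) = 8, s(3) = 5, s(4) = 2, s(5) = 14, s(6) = 11.
Since s(6) = s(1) = 11, the sequence is periodic with period 5.
(217 - 1) mod 5 = 1, so s(217) = s(2) = 8.

8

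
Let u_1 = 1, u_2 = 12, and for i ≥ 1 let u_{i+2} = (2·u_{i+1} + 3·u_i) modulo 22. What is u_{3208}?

4

u_1 = 1,  u_2 = 12,  u_3 = 5,  u_4 = 2,  u_5 = 19,  u_6 = 0,  u_7 = 13,  u_8 = 4,  u_9 = 3,  u_{10} = 18,  u_{11} = 1,  u_{12} = 12.
The sequence repeats with period 10.
(3208 - 1) mod 10 = 7, so u_{3208} = u_8 = 4.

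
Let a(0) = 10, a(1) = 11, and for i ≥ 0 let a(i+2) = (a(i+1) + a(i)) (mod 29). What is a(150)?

17

Computing terms: a(0) = 10; a(1) = 11; a(2) = 21; a(3) = 3; a(4) = 24; a(5) = 27; a(6) = 22; a(7) = 20; a(8) = 13; a(9) = 4; a(10) = 17; a(11) = 21; a(12) = 9; a(13) = 1; a(14) = 10; a(15) = 11.
Since (a(14), a(15)) = (a(0), a(1)) = (10, 11) (two consecutive terms determine the rest), the sequence is periodic with period 14.
So a(150) = a(0 + ((150-0) mod 14)) = a(10) = 17.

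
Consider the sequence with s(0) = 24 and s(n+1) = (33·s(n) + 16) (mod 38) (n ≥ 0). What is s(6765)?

18

We have s(0) = 24; s(1) = 10; s(2) = 4; s(3) = 34; s(4) = 36; s(5) = 26; s(6) = 0; s(7) = 16; s(8) = 12; s(9) = 32; s(10) = 8; s(11) = 14; s(12) = 22; s(13) = 20; s(14) = 30; s(15) = 18; s(16) = 2; s(17) = 6; s(18) = 24.
Since s(18) = s(0) = 24, the sequence is periodic with period 18.
So s(6765) = s(0 + ((6765-0) mod 18)) = s(15) = 18.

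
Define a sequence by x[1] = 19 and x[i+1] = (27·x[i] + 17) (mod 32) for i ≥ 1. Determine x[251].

7

Listing terms: x[1] = 19; x[2] = 18; x[3] = 23; x[4] = 30; x[5] = 27; x[6] = 10; x[7] = 31; x[8] = 22; x[9] = 3; x[10] = 2; x[11] = 7; x[12] = 14; x[13] = 11; x[14] = 26; x[15] = 15; x[16] = 6; x[17] = 19.
Since x[17] = x[1] = 19, the sequence is periodic with period 16.
So x[251] = x[1 + ((251-1) mod 16)] = x[11] = 7.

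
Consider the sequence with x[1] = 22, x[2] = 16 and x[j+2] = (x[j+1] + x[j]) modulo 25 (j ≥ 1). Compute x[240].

19

We have x[1] = 22, x[2] = 16, x[3] = 13, x[4] = 4, x[5] = 17, x[6] = 21, x[7] = 13, x[8] = 9, x[9] = 22, x[10] = 6, x[11] = 3, x[12] = 9, x[13] = 12, x[14] = 21, x[15] = 8, x[16] = 4, x[17] = 12, x[18] = 16, x[19] = 3, x[20] = 19, x[21] = 22, x[22] = 16.
Since (x[21], x[22]) = (x[1], x[2]) = (22, 16) (two consecutive terms determine the rest), the sequence is periodic with period 20.
So x[240] = x[1 + ((240-1) mod 20)] = x[20] = 19.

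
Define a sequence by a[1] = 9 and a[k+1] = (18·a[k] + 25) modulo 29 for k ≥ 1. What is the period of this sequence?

28

Computing terms: a[1] = 9; a[2] = 13; a[3] = 27; a[4] = 18; a[5] = 1; a[6] = 14; a[7] = 16; a[8] = 23; a[9] = 4; a[10] = 10; a[11] = 2; a[12] = 3; a[13] = 21; a[14] = 26; a[15] = 0; a[16] = 25; a[17] = 11; a[18] = 20; a[19] = 8; a[20] = 24; a[21] = 22; a[22] = 15; a[23] = 5; a[24] = 28; a[25] = 7; a[26] = 6; a[27] = 17; a[28] = 12; a[29] = 9.
The sequence repeats with period 28.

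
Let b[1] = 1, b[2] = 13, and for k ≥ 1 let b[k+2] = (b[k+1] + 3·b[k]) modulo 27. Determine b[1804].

Computing terms: b[1] = 1, b[2] = 13, b[3] = 16, b[4] = 1, b[5] = 22, b[6] = 25, b[7] = 10, b[8] = 4, b[9] = 7, b[10] = 19, b[11] = 13, b[12] = 16.
Since (b[11], b[12]) = (b[2], b[3]) = (13, 16) (two consecutive terms determine the rest), the sequence is eventually periodic: after a pre-period of length 1 it cycles with period 9.
For k ≥ 2, b[k] depends only on (k - 2) mod 9. (1804 - 2) mod 9 = 2, so b[1804] = b[4] = 1.

1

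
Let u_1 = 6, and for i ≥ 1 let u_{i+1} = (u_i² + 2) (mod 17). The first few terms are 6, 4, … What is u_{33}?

u_1 = 6; u_2 = 4; u_3 = 1; u_4 = 3; u_5 = 11; u_6 = 4.
Since u_6 = u_2 = 4, the sequence is eventually periodic: after a pre-period of length 1 it cycles with period 4.
For i ≥ 2, u_i depends only on (i - 2) mod 4. (33 - 2) mod 4 = 3, so u_{33} = u_5 = 11.

11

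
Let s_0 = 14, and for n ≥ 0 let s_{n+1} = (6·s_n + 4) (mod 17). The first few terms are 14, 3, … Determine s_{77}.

Computing terms: s_0 = 14; s_1 = 3; s_2 = 5; s_3 = 0; s_4 = 4; s_5 = 11; s_6 = 2; s_7 = 16; s_8 = 15; s_9 = 9; s_{10} = 7; s_{11} = 12; s_{12} = 8; s_{13} = 1; s_{14} = 10; s_{15} = 13; s_{16} = 14.
Since s_{16} = s_0 = 14, the sequence is periodic with period 16.
So s_{77} = s_{0 + ((77-0) mod 16)} = s_{13} = 1.

1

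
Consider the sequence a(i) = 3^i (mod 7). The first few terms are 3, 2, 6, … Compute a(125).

5

a(1) = 3, a(2) = 2, a(3) = 6, a(4) = 4, a(5) = 5, a(6) = 1, a(7) = 3.
Since a(7) = a(1) = 3, the sequence is periodic with period 6.
(125 - 1) mod 6 = 4, so a(125) = a(5) = 5.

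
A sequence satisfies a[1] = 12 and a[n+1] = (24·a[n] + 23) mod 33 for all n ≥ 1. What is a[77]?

17

Listing terms: a[1] = 12, a[2] = 14, a[3] = 29, a[4] = 26, a[5] = 20, a[6] = 8, a[7] = 17, a[8] = 2, a[9] = 5, a[10] = 11, a[11] = 23, a[12] = 14.
Since a[12] = a[2] = 14, the sequence is eventually periodic: after a pre-period of length 1 it cycles with period 10.
For n ≥ 2, a[n] depends only on (n - 2) mod 10. (77 - 2) mod 10 = 5, so a[77] = a[7] = 17.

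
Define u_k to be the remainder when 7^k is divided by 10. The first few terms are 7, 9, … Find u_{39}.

3

Listing terms: u_1 = 7; u_2 = 9; u_3 = 3; u_4 = 1; u_5 = 7.
The sequence repeats with period 4.
So u_{39} = u_{1 + ((39-1) mod 4)} = u_3 = 3.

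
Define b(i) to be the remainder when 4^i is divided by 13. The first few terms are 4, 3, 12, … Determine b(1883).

10

b(1) = 4, b(2) = 3, b(3) = 12, b(4) = 9, b(5) = 10, b(6) = 1, b(7) = 4.
Since b(7) = b(1) = 4, the sequence is periodic with period 6.
(1883 - 1) mod 6 = 4, so b(1883) = b(5) = 10.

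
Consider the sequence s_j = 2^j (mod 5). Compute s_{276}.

Computing terms: s_0 = 1,  s_1 = 2,  s_2 = 4,  s_3 = 3,  s_4 = 1.
The sequence repeats with period 4.
(276 - 0) mod 4 = 0, so s_{276} = s_0 = 1.

1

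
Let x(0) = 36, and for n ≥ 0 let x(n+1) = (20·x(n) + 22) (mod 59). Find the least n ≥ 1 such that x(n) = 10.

We have x(0) = 36, x(1) = 34, x(2) = 53, x(3) = 20, x(4) = 9, x(5) = 25, x(6) = 50, x(7) = 19, x(8) = 48, x(9) = 38, x(10) = 15, x(11) = 27, x(12) = 31, x(13) = 52, x(14) = 0, x(15) = 22, x(16) = 49, x(17) = 58, x(18) = 2, x(19) = 3, x(20) = 23, x(21) = 10, x(22) = 45, x(23) = 37, x(24) = 54, x(25) = 40, x(26) = 55, x(27) = 1, x(28) = 42, x(29) = 36.
The sequence repeats with period 29.
The value 10 first appears (with n ≥ 1) at x(21).

21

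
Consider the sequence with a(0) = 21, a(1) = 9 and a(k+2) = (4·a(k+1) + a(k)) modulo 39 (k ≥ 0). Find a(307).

3

Listing terms: a(0) = 21, a(1) = 9, a(2) = 18, a(3) = 3, a(4) = 30, a(5) = 6, a(6) = 15, a(7) = 27, a(8) = 6, a(9) = 12, a(10) = 15, a(11) = 33, a(12) = 30, a(13) = 36, a(14) = 18, a(15) = 30, a(16) = 21, a(17) = 36, a(18) = 9, a(19) = 33, a(20) = 24, a(21) = 12, a(22) = 33, a(23) = 27, a(24) = 24, a(25) = 6, a(26) = 9, a(27) = 3, a(28) = 21, a(29) = 9.
The sequence repeats with period 28.
(307 - 0) mod 28 = 27, so a(307) = a(27) = 3.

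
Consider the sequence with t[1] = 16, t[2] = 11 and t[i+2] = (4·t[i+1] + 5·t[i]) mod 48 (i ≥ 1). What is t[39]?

We have t[1] = 16; t[2] = 11; t[3] = 28; t[4] = 23; t[5] = 40; t[6] = 35; t[7] = 4; t[8] = 47; t[9] = 16; t[10] = 11.
Since (t[9], t[10]) = (t[1], t[2]) = (16, 11) (two consecutive terms determine the rest), the sequence is periodic with period 8.
(39 - 1) mod 8 = 6, so t[39] = t[7] = 4.

4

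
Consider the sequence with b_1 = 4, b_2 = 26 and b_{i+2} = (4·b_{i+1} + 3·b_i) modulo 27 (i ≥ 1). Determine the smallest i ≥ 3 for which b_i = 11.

We have b_1 = 4,  b_2 = 26,  b_3 = 8,  b_4 = 2,  b_5 = 5,  b_6 = 26,  b_7 = 11,  b_8 = 14,  b_9 = 8,  b_{10} = 20,  b_{11} = 23,  b_{12} = 17,  b_{13} = 2,  b_{14} = 5.
Since (b_{13}, b_{14}) = (b_4, b_5) = (2, 5) (two consecutive terms determine the rest), the sequence is eventually periodic: after a pre-period of length 3 it cycles with period 9.
The value 11 first appears (with i ≥ 3) at b_7.

7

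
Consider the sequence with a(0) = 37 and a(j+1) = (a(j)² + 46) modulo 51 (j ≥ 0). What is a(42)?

14

Computing terms: a(0) = 37, a(1) = 38, a(2) = 11, a(3) = 14, a(4) = 38.
Since a(4) = a(1) = 38, the sequence is eventually periodic: after a pre-period of length 1 it cycles with period 3.
For j ≥ 1, a(j) depends only on (j - 1) mod 3. (42 - 1) mod 3 = 2, so a(42) = a(3) = 14.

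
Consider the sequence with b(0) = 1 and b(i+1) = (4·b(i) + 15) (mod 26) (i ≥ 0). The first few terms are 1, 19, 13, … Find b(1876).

Listing terms: b(0) = 1; b(1) = 19; b(2) = 13; b(3) = 15; b(4) = 23; b(5) = 3; b(6) = 1.
Since b(6) = b(0) = 1, the sequence is periodic with period 6.
(1876 - 0) mod 6 = 4, so b(1876) = b(4) = 23.

23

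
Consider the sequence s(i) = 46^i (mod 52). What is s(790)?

4

Computing terms: s(1) = 46,  s(2) = 36,  s(3) = 44,  s(4) = 48,  s(5) = 24,  s(6) = 12,  s(7) = 32,  s(8) = 16,  s(9) = 8,  s(10) = 4,  s(11) = 28,  s(12) = 40,  s(13) = 20,  s(14) = 36.
Since s(14) = s(2) = 36, the sequence is eventually periodic: after a pre-period of length 1 it cycles with period 12.
For i ≥ 2, s(i) depends only on (i - 2) mod 12. (790 - 2) mod 12 = 8, so s(790) = s(10) = 4.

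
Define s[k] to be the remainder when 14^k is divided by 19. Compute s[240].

Listing terms: s[0] = 1,  s[1] = 14,  s[2] = 6,  s[3] = 8,  s[4] = 17,  s[5] = 10,  s[6] = 7,  s[7] = 3,  s[8] = 4,  s[9] = 18,  s[10] = 5,  s[11] = 13,  s[12] = 11,  s[13] = 2,  s[14] = 9,  s[15] = 12,  s[16] = 16,  s[17] = 15,  s[18] = 1.
Since s[18] = s[0] = 1, the sequence is periodic with period 18.
So s[240] = s[0 + ((240-0) mod 18)] = s[6] = 7.

7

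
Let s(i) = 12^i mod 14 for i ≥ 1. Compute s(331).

Listing terms: s(1) = 12; s(2) = 4; s(3) = 6; s(4) = 2; s(5) = 10; s(6) = 8; s(7) = 12.
The sequence repeats with period 6.
So s(331) = s(1 + ((331-1) mod 6)) = s(1) = 12.

12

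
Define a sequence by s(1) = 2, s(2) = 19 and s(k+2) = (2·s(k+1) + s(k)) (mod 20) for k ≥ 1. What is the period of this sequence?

s(1) = 2; s(2) = 19; s(3) = 0; s(4) = 19; s(5) = 18; s(6) = 15; s(7) = 8; s(8) = 11; s(9) = 10; s(10) = 11; s(11) = 12; s(12) = 15; s(13) = 2; s(14) = 19.
The sequence repeats with period 12.

12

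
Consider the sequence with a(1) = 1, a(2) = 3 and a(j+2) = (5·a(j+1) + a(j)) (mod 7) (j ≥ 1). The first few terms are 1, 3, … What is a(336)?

Listing terms: a(1) = 1, a(2) = 3, a(3) = 2, a(4) = 6, a(5) = 4, a(6) = 5, a(7) = 1, a(8) = 3.
The sequence repeats with period 6.
(336 - 1) mod 6 = 5, so a(336) = a(6) = 5.

5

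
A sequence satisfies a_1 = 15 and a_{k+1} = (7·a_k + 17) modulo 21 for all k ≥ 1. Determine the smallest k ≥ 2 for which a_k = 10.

a_1 = 15, a_2 = 17, a_3 = 10, a_4 = 3, a_5 = 17.
Since a_5 = a_2 = 17, the sequence is eventually periodic: after a pre-period of length 1 it cycles with period 3.
The value 10 first appears (with k ≥ 2) at a_3.

3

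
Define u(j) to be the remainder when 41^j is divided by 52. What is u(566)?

u(0) = 1; u(1) = 41; u(2) = 17; u(3) = 21; u(4) = 29; u(5) = 45; u(6) = 25; u(7) = 37; u(8) = 9; u(9) = 5; u(10) = 49; u(11) = 33; u(12) = 1.
Since u(12) = u(0) = 1, the sequence is periodic with period 12.
(566 - 0) mod 12 = 2, so u(566) = u(2) = 17.

17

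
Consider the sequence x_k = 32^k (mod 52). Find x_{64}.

48

Computing terms: x_0 = 1; x_1 = 32; x_2 = 36; x_3 = 8; x_4 = 48; x_5 = 28; x_6 = 12; x_7 = 20; x_8 = 16; x_9 = 44; x_{10} = 4; x_{11} = 24; x_{12} = 40; x_{13} = 32.
Since x_{13} = x_1 = 32, the sequence is eventually periodic: after a pre-period of length 1 it cycles with period 12.
For k ≥ 1, x_k depends only on (k - 1) mod 12. (64 - 1) mod 12 = 3, so x_{64} = x_4 = 48.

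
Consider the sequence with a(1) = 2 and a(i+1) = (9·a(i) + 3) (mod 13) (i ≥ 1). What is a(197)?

Computing terms: a(1) = 2; a(2) = 8; a(3) = 10; a(4) = 2.
The sequence repeats with period 3.
(197 - 1) mod 3 = 1, so a(197) = a(2) = 8.

8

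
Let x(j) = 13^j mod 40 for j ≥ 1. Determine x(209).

13

We have x(1) = 13; x(2) = 9; x(3) = 37; x(4) = 1; x(5) = 13.
The sequence repeats with period 4.
(209 - 1) mod 4 = 0, so x(209) = x(1) = 13.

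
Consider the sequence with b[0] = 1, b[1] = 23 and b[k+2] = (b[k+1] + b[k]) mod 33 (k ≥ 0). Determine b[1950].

Listing terms: b[0] = 1; b[1] = 23; b[2] = 24; b[3] = 14; b[4] = 5; b[5] = 19; b[6] = 24; b[7] = 10; b[8] = 1; b[9] = 11; b[10] = 12; b[11] = 23; b[12] = 2; b[13] = 25; b[14] = 27; b[15] = 19; b[16] = 13; b[17] = 32; b[18] = 12; b[19] = 11; b[20] = 23; b[21] = 1; b[22] = 24; b[23] = 25; b[24] = 16; b[25] = 8; b[26] = 24; b[27] = 32; b[28] = 23; b[29] = 22; b[30] = 12; b[31] = 1; b[32] = 13; b[33] = 14; b[34] = 27; b[35] = 8; b[36] = 2; b[37] = 10; b[38] = 12; b[39] = 22; b[40] = 1; b[41] = 23.
Since (b[40], b[41]) = (b[0], b[1]) = (1, 23) (two consecutive terms determine the rest), the sequence is periodic with period 40.
So b[1950] = b[0 + ((1950-0) mod 40)] = b[30] = 12.

12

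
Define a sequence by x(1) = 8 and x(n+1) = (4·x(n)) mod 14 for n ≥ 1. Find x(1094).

4

We have x(1) = 8, x(2) = 4, x(3) = 2, x(4) = 8.
The sequence repeats with period 3.
(1094 - 1) mod 3 = 1, so x(1094) = x(2) = 4.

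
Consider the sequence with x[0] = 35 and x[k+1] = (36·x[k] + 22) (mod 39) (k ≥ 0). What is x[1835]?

13

Listing terms: x[0] = 35,  x[1] = 34,  x[2] = 37,  x[3] = 28,  x[4] = 16,  x[5] = 13,  x[6] = 22,  x[7] = 34.
Since x[7] = x[1] = 34, the sequence is eventually periodic: after a pre-period of length 1 it cycles with period 6.
For k ≥ 1, x[k] depends only on (k - 1) mod 6. (1835 - 1) mod 6 = 4, so x[1835] = x[5] = 13.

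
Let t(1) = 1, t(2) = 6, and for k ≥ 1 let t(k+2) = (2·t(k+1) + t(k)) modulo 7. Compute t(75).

6

We have t(1) = 1; t(2) = 6; t(3) = 6; t(4) = 4; t(5) = 0; t(6) = 4; t(7) = 1; t(8) = 6.
Since (t(7), t(8)) = (t(1), t(2)) = (1, 6) (two consecutive terms determine the rest), the sequence is periodic with period 6.
(75 - 1) mod 6 = 2, so t(75) = t(3) = 6.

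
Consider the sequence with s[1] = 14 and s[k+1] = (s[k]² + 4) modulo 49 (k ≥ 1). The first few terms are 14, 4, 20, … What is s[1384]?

12

Listing terms: s[1] = 14, s[2] = 4, s[3] = 20, s[4] = 12, s[5] = 1, s[6] = 5, s[7] = 29, s[8] = 12.
Since s[8] = s[4] = 12, the sequence is eventually periodic: after a pre-period of length 3 it cycles with period 4.
For k ≥ 4, s[k] depends only on (k - 4) mod 4. (1384 - 4) mod 4 = 0, so s[1384] = s[4] = 12.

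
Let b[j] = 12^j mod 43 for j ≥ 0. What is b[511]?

We have b[0] = 1, b[1] = 12, b[2] = 15, b[3] = 8, b[4] = 10, b[5] = 34, b[6] = 21, b[7] = 37, b[8] = 14, b[9] = 39, b[10] = 38, b[11] = 26, b[12] = 11, b[13] = 3, b[14] = 36, b[15] = 2, b[16] = 24, b[17] = 30, b[18] = 16, b[19] = 20, b[20] = 25, b[21] = 42, b[22] = 31, b[23] = 28, b[24] = 35, b[25] = 33, b[26] = 9, b[27] = 22, b[28] = 6, b[29] = 29, b[30] = 4, b[31] = 5, b[32] = 17, b[33] = 32, b[34] = 40, b[35] = 7, b[36] = 41, b[37] = 19, b[38] = 13, b[39] = 27, b[40] = 23, b[41] = 18, b[42] = 1.
The sequence repeats with period 42.
(511 - 0) mod 42 = 7, so b[511] = b[7] = 37.

37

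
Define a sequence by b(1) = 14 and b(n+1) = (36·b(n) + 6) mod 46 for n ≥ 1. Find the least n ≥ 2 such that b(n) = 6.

7

b(1) = 14; b(2) = 4; b(3) = 12; b(4) = 24; b(5) = 42; b(6) = 0; b(7) = 6; b(8) = 38; b(9) = 40; b(10) = 20; b(11) = 36; b(12) = 14.
The sequence repeats with period 11.
The value 6 first appears (with n ≥ 2) at b(7).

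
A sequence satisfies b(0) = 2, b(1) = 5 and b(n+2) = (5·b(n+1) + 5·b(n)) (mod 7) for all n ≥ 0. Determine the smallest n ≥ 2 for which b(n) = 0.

We have b(0) = 2; b(1) = 5; b(2) = 0; b(3) = 4; b(4) = 6; b(5) = 1; b(6) = 0; b(7) = 5; b(8) = 4; b(9) = 3; b(10) = 0; b(11) = 1; b(12) = 5; b(13) = 2; b(14) = 0; b(15) = 3; b(16) = 1; b(17) = 6; b(18) = 0; b(19) = 2; b(20) = 3; b(21) = 4; b(22) = 0; b(23) = 6; b(24) = 2; b(25) = 5.
The sequence repeats with period 24.
The value 0 first appears (with n ≥ 2) at b(2).

2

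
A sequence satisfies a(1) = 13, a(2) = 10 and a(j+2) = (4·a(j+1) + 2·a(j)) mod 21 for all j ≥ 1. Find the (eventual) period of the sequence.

48

We have a(1) = 13, a(2) = 10, a(3) = 3, a(4) = 11, a(5) = 8, a(6) = 12, a(7) = 1, a(8) = 7, a(9) = 9, a(10) = 8, a(11) = 8, a(12) = 6, a(13) = 19, a(14) = 4, a(15) = 12, a(16) = 14, a(17) = 17, a(18) = 12, a(19) = 19, a(20) = 16, a(21) = 18, a(22) = 20, a(23) = 11, a(24) = 0, a(25) = 1, a(26) = 4, a(27) = 18, a(28) = 17, a(29) = 20, a(30) = 9, a(31) = 13, a(32) = 7, a(33) = 12, a(34) = 20, a(35) = 20, a(36) = 15, a(37) = 16, a(38) = 10, a(39) = 9, a(40) = 14, a(41) = 11, a(42) = 9, a(43) = 16, a(44) = 19, a(45) = 3, a(46) = 8, a(47) = 17, a(48) = 0, a(49) = 13, a(50) = 10.
Since (a(49), a(50)) = (a(1), a(2)) = (13, 10) (two consecutive terms determine the rest), the sequence is periodic with period 48.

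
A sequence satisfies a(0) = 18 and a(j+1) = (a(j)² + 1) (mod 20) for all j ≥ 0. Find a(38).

6

We have a(0) = 18, a(1) = 5, a(2) = 6, a(3) = 17, a(4) = 10, a(5) = 1, a(6) = 2, a(7) = 5.
Since a(7) = a(1) = 5, the sequence is eventually periodic: after a pre-period of length 1 it cycles with period 6.
For j ≥ 1, a(j) depends only on (j - 1) mod 6. (38 - 1) mod 6 = 1, so a(38) = a(2) = 6.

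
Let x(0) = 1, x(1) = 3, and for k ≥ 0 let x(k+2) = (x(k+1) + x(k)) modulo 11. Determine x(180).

1

x(0) = 1,  x(1) = 3,  x(2) = 4,  x(3) = 7,  x(4) = 0,  x(5) = 7,  x(6) = 7,  x(7) = 3,  x(8) = 10,  x(9) = 2,  x(10) = 1,  x(11) = 3.
Since (x(10), x(11)) = (x(0), x(1)) = (1, 3) (two consecutive terms determine the rest), the sequence is periodic with period 10.
(180 - 0) mod 10 = 0, so x(180) = x(0) = 1.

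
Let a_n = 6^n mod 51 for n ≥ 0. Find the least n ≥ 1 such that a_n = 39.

Listing terms: a_0 = 1, a_1 = 6, a_2 = 36, a_3 = 12, a_4 = 21, a_5 = 24, a_6 = 42, a_7 = 48, a_8 = 33, a_9 = 45, a_{10} = 15, a_{11} = 39, a_{12} = 30, a_{13} = 27, a_{14} = 9, a_{15} = 3, a_{16} = 18, a_{17} = 6.
Since a_{17} = a_1 = 6, the sequence is eventually periodic: after a pre-period of length 1 it cycles with period 16.
The value 39 first appears (with n ≥ 1) at a_{11}.

11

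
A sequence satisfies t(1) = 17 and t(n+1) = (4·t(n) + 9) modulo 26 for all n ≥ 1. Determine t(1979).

21

t(1) = 17,  t(2) = 25,  t(3) = 5,  t(4) = 3,  t(5) = 21,  t(6) = 15,  t(7) = 17.
The sequence repeats with period 6.
So t(1979) = t(1 + ((1979-1) mod 6)) = t(5) = 21.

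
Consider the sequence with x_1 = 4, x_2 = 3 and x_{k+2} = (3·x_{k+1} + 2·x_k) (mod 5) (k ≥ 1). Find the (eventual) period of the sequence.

Computing terms: x_1 = 4,  x_2 = 3,  x_3 = 2,  x_4 = 2,  x_5 = 0,  x_6 = 4,  x_7 = 2,  x_8 = 4,  x_9 = 1,  x_{10} = 1,  x_{11} = 0,  x_{12} = 2,  x_{13} = 1,  x_{14} = 2,  x_{15} = 3,  x_{16} = 3,  x_{17} = 0,  x_{18} = 1,  x_{19} = 3,  x_{20} = 1,  x_{21} = 4,  x_{22} = 4,  x_{23} = 0,  x_{24} = 3,  x_{25} = 4,  x_{26} = 3.
Since (x_{25}, x_{26}) = (x_1, x_2) = (4, 3) (two consecutive terms determine the rest), the sequence is periodic with period 24.

24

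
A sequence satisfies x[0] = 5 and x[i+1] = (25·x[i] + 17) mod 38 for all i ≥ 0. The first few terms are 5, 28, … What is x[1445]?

Computing terms: x[0] = 5; x[1] = 28; x[2] = 33; x[3] = 6; x[4] = 15; x[5] = 12; x[6] = 13; x[7] = 0; x[8] = 17; x[9] = 24; x[10] = 9; x[11] = 14; x[12] = 25; x[13] = 34; x[14] = 31; x[15] = 32; x[16] = 19; x[17] = 36; x[18] = 5.
Since x[18] = x[0] = 5, the sequence is periodic with period 18.
So x[1445] = x[0 + ((1445-0) mod 18)] = x[5] = 12.

12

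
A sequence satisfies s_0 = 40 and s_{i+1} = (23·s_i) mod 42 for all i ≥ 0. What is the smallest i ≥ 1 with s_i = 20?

5

Computing terms: s_0 = 40, s_1 = 38, s_2 = 34, s_3 = 26, s_4 = 10, s_5 = 20, s_6 = 40.
Since s_6 = s_0 = 40, the sequence is periodic with period 6.
The value 20 first appears (with i ≥ 1) at s_5.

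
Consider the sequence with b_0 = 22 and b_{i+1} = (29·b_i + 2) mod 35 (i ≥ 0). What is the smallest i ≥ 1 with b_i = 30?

We have b_0 = 22, b_1 = 10, b_2 = 12, b_3 = 0, b_4 = 2, b_5 = 25, b_6 = 27, b_7 = 15, b_8 = 17, b_9 = 5, b_{10} = 7, b_{11} = 30, b_{12} = 32, b_{13} = 20, b_{14} = 22.
The sequence repeats with period 14.
The value 30 first appears (with i ≥ 1) at b_{11}.

11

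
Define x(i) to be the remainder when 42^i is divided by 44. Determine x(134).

16

We have x(0) = 1,  x(1) = 42,  x(2) = 4,  x(3) = 36,  x(4) = 16,  x(5) = 12,  x(6) = 20,  x(7) = 4.
Since x(7) = x(2) = 4, the sequence is eventually periodic: after a pre-period of length 2 it cycles with period 5.
For i ≥ 2, x(i) depends only on (i - 2) mod 5. (134 - 2) mod 5 = 2, so x(134) = x(4) = 16.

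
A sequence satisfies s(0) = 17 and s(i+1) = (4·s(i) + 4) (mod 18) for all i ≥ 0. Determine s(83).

Computing terms: s(0) = 17, s(1) = 0, s(2) = 4, s(3) = 2, s(4) = 12, s(5) = 16, s(6) = 14, s(7) = 6, s(8) = 10, s(9) = 8, s(10) = 0.
Since s(10) = s(1) = 0, the sequence is eventually periodic: after a pre-period of length 1 it cycles with period 9.
For i ≥ 1, s(i) depends only on (i - 1) mod 9. (83 - 1) mod 9 = 1, so s(83) = s(2) = 4.

4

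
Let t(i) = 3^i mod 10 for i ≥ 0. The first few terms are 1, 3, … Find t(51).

7

Listing terms: t(0) = 1, t(1) = 3, t(2) = 9, t(3) = 7, t(4) = 1.
The sequence repeats with period 4.
(51 - 0) mod 4 = 3, so t(51) = t(3) = 7.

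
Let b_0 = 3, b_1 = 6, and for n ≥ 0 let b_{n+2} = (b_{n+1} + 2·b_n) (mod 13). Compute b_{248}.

Listing terms: b_0 = 3,  b_1 = 6,  b_2 = 12,  b_3 = 11,  b_4 = 9,  b_5 = 5,  b_6 = 10,  b_7 = 7,  b_8 = 1,  b_9 = 2,  b_{10} = 4,  b_{11} = 8,  b_{12} = 3,  b_{13} = 6.
The sequence repeats with period 12.
(248 - 0) mod 12 = 8, so b_{248} = b_8 = 1.

1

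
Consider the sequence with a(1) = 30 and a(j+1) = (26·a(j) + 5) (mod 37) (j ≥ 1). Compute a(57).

28

Computing terms: a(1) = 30, a(2) = 8, a(3) = 28, a(4) = 30.
The sequence repeats with period 3.
(57 - 1) mod 3 = 2, so a(57) = a(3) = 28.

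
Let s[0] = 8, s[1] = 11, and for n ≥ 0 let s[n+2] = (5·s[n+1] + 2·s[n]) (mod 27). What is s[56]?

17

We have s[0] = 8, s[1] = 11, s[2] = 17, s[3] = 26, s[4] = 2, s[5] = 8, s[6] = 17, s[7] = 20, s[8] = 26, s[9] = 8, s[10] = 11.
The sequence repeats with period 9.
So s[56] = s[0 + ((56-0) mod 9)] = s[2] = 17.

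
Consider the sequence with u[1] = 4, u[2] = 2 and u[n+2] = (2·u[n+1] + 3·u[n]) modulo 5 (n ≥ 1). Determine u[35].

1

Listing terms: u[1] = 4, u[2] = 2, u[3] = 1, u[4] = 3, u[5] = 4, u[6] = 2.
Since (u[5], u[6]) = (u[1], u[2]) = (4, 2) (two consecutive terms determine the rest), the sequence is periodic with period 4.
(35 - 1) mod 4 = 2, so u[35] = u[3] = 1.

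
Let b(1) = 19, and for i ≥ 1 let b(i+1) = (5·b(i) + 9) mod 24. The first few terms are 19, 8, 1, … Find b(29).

b(1) = 19, b(2) = 8, b(3) = 1, b(4) = 14, b(5) = 7, b(6) = 20, b(7) = 13, b(8) = 2, b(9) = 19.
Since b(9) = b(1) = 19, the sequence is periodic with period 8.
(29 - 1) mod 8 = 4, so b(29) = b(5) = 7.

7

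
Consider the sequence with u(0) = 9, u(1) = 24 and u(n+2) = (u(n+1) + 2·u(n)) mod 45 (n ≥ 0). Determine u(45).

9

Listing terms: u(0) = 9,  u(1) = 24,  u(2) = 42,  u(3) = 0,  u(4) = 39,  u(5) = 39,  u(6) = 27,  u(7) = 15,  u(8) = 24,  u(9) = 9,  u(10) = 12,  u(11) = 30,  u(12) = 9,  u(13) = 24.
Since (u(12), u(13)) = (u(0), u(1)) = (9, 24) (two consecutive terms determine the rest), the sequence is periodic with period 12.
So u(45) = u(0 + ((45-0) mod 12)) = u(9) = 9.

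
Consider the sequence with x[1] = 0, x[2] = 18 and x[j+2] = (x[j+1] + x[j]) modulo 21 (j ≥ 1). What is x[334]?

x[1] = 0,  x[2] = 18,  x[3] = 18,  x[4] = 15,  x[5] = 12,  x[6] = 6,  x[7] = 18,  x[8] = 3,  x[9] = 0,  x[10] = 3,  x[11] = 3,  x[12] = 6,  x[13] = 9,  x[14] = 15,  x[15] = 3,  x[16] = 18,  x[17] = 0,  x[18] = 18.
The sequence repeats with period 16.
So x[334] = x[1 + ((334-1) mod 16)] = x[14] = 15.

15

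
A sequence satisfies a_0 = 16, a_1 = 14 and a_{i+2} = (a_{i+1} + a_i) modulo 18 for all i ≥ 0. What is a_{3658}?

0

We have a_0 = 16; a_1 = 14; a_2 = 12; a_3 = 8; a_4 = 2; a_5 = 10; a_6 = 12; a_7 = 4; a_8 = 16; a_9 = 2; a_{10} = 0; a_{11} = 2; a_{12} = 2; a_{13} = 4; a_{14} = 6; a_{15} = 10; a_{16} = 16; a_{17} = 8; a_{18} = 6; a_{19} = 14; a_{20} = 2; a_{21} = 16; a_{22} = 0; a_{23} = 16; a_{24} = 16; a_{25} = 14.
The sequence repeats with period 24.
(3658 - 0) mod 24 = 10, so a_{3658} = a_{10} = 0.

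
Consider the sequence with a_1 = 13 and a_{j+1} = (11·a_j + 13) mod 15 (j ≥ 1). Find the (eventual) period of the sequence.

10

a_1 = 13; a_2 = 6; a_3 = 4; a_4 = 12; a_5 = 10; a_6 = 3; a_7 = 1; a_8 = 9; a_9 = 7; a_{10} = 0; a_{11} = 13.
The sequence repeats with period 10.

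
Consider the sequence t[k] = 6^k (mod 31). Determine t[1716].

We have t[1] = 6, t[2] = 5, t[3] = 30, t[4] = 25, t[5] = 26, t[6] = 1, t[7] = 6.
Since t[7] = t[1] = 6, the sequence is periodic with period 6.
(1716 - 1) mod 6 = 5, so t[1716] = t[6] = 1.

1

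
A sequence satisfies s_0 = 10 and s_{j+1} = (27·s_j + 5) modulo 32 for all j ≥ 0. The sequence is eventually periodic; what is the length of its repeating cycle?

Listing terms: s_0 = 10,  s_1 = 19,  s_2 = 6,  s_3 = 7,  s_4 = 2,  s_5 = 27,  s_6 = 30,  s_7 = 15,  s_8 = 26,  s_9 = 3,  s_{10} = 22,  s_{11} = 23,  s_{12} = 18,  s_{13} = 11,  s_{14} = 14,  s_{15} = 31,  s_{16} = 10.
The sequence repeats with period 16.

16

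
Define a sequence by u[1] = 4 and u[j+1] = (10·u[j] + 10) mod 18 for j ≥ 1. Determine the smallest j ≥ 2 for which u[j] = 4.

10

Listing terms: u[1] = 4, u[2] = 14, u[3] = 6, u[4] = 16, u[5] = 8, u[6] = 0, u[7] = 10, u[8] = 2, u[9] = 12, u[10] = 4.
The sequence repeats with period 9.
The value 4 next appears (with j ≥ 2) at u[10].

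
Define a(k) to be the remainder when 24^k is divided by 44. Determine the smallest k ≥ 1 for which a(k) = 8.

a(0) = 1,  a(1) = 24,  a(2) = 4,  a(3) = 8,  a(4) = 16,  a(5) = 32,  a(6) = 20,  a(7) = 40,  a(8) = 36,  a(9) = 28,  a(10) = 12,  a(11) = 24.
Since a(11) = a(1) = 24, the sequence is eventually periodic: after a pre-period of length 1 it cycles with period 10.
The value 8 first appears (with k ≥ 1) at a(3).

3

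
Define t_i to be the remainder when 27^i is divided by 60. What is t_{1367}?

3

Listing terms: t_0 = 1, t_1 = 27, t_2 = 9, t_3 = 3, t_4 = 21, t_5 = 27.
Since t_5 = t_1 = 27, the sequence is eventually periodic: after a pre-period of length 1 it cycles with period 4.
For i ≥ 1, t_i depends only on (i - 1) mod 4. (1367 - 1) mod 4 = 2, so t_{1367} = t_3 = 3.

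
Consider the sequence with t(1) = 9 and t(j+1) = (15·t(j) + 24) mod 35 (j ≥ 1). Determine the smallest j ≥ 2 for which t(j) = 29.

3

Computing terms: t(1) = 9; t(2) = 19; t(3) = 29; t(4) = 4; t(5) = 14; t(6) = 24; t(7) = 34; t(8) = 9.
The sequence repeats with period 7.
The value 29 first appears (with j ≥ 2) at t(3).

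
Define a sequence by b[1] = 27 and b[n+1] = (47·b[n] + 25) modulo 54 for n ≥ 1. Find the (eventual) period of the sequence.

Listing terms: b[1] = 27, b[2] = 52, b[3] = 39, b[4] = 22, b[5] = 33, b[6] = 10, b[7] = 9, b[8] = 16, b[9] = 21, b[10] = 40, b[11] = 15, b[12] = 28, b[13] = 45, b[14] = 34, b[15] = 3, b[16] = 4, b[17] = 51, b[18] = 46, b[19] = 27.
The sequence repeats with period 18.

18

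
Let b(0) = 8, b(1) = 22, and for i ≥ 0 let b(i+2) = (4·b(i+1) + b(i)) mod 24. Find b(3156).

16

b(0) = 8,  b(1) = 22,  b(2) = 0,  b(3) = 22,  b(4) = 16,  b(5) = 14,  b(6) = 0,  b(7) = 14,  b(8) = 8,  b(9) = 22.
The sequence repeats with period 8.
So b(3156) = b(0 + ((3156-0) mod 8)) = b(4) = 16.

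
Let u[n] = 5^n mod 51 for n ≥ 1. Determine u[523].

We have u[1] = 5,  u[2] = 25,  u[3] = 23,  u[4] = 13,  u[5] = 14,  u[6] = 19,  u[7] = 44,  u[8] = 16,  u[9] = 29,  u[10] = 43,  u[11] = 11,  u[12] = 4,  u[13] = 20,  u[14] = 49,  u[15] = 41,  u[16] = 1,  u[17] = 5.
Since u[17] = u[1] = 5, the sequence is periodic with period 16.
(523 - 1) mod 16 = 10, so u[523] = u[11] = 11.

11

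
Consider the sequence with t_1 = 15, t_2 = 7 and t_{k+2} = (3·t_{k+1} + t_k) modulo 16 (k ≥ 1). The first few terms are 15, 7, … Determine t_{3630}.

10

Listing terms: t_1 = 15, t_2 = 7, t_3 = 4, t_4 = 3, t_5 = 13, t_6 = 10, t_7 = 11, t_8 = 11, t_9 = 12, t_{10} = 15, t_{11} = 9, t_{12} = 10, t_{13} = 7, t_{14} = 15, t_{15} = 4, t_{16} = 11, t_{17} = 5, t_{18} = 10, t_{19} = 3, t_{20} = 3, t_{21} = 12, t_{22} = 7, t_{23} = 1, t_{24} = 10, t_{25} = 15, t_{26} = 7.
Since (t_{25}, t_{26}) = (t_1, t_2) = (15, 7) (two consecutive terms determine the rest), the sequence is periodic with period 24.
(3630 - 1) mod 24 = 5, so t_{3630} = t_6 = 10.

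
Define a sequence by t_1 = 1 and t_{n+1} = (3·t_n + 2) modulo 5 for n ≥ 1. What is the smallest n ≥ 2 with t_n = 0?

Computing terms: t_1 = 1, t_2 = 0, t_3 = 2, t_4 = 3, t_5 = 1.
Since t_5 = t_1 = 1, the sequence is periodic with period 4.
The value 0 first appears (with n ≥ 2) at t_2.

2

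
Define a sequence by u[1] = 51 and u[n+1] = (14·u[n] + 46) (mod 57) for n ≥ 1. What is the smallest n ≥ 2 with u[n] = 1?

12

Computing terms: u[1] = 51; u[2] = 19; u[3] = 27; u[4] = 25; u[5] = 54; u[6] = 4; u[7] = 45; u[8] = 49; u[9] = 48; u[10] = 34; u[11] = 9; u[12] = 1; u[13] = 3; u[14] = 31; u[15] = 24; u[16] = 40; u[17] = 36; u[18] = 37; u[19] = 51.
Since u[19] = u[1] = 51, the sequence is periodic with period 18.
The value 1 first appears (with n ≥ 2) at u[12].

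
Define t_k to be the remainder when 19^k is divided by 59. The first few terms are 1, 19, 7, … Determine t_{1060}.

t_0 = 1,  t_1 = 19,  t_2 = 7,  t_3 = 15,  t_4 = 49,  t_5 = 46,  t_6 = 48,  t_7 = 27,  t_8 = 41,  t_9 = 12,  t_{10} = 51,  t_{11} = 25,  t_{12} = 3,  t_{13} = 57,  t_{14} = 21,  t_{15} = 45,  t_{16} = 29,  t_{17} = 20,  t_{18} = 26,  t_{19} = 22,  t_{20} = 5,  t_{21} = 36,  t_{22} = 35,  t_{23} = 16,  t_{24} = 9,  t_{25} = 53,  t_{26} = 4,  t_{27} = 17,  t_{28} = 28,  t_{29} = 1.
Since t_{29} = t_0 = 1, the sequence is periodic with period 29.
So t_{1060} = t_{0 + ((1060-0) mod 29)} = t_{16} = 29.

29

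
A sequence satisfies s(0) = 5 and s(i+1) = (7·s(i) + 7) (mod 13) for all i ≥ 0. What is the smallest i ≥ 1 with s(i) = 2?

Listing terms: s(0) = 5, s(1) = 3, s(2) = 2, s(3) = 8, s(4) = 11, s(5) = 6, s(6) = 10, s(7) = 12, s(8) = 0, s(9) = 7, s(10) = 4, s(11) = 9, s(12) = 5.
Since s(12) = s(0) = 5, the sequence is periodic with period 12.
The value 2 first appears (with i ≥ 1) at s(2).

2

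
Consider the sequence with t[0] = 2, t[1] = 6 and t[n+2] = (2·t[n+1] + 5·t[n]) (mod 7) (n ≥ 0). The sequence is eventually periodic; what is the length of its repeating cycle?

Listing terms: t[0] = 2, t[1] = 6, t[2] = 1, t[3] = 4, t[4] = 6, t[5] = 4, t[6] = 3, t[7] = 5, t[8] = 4, t[9] = 5, t[10] = 2, t[11] = 1, t[12] = 5, t[13] = 1, t[14] = 6, t[15] = 3, t[16] = 1, t[17] = 3, t[18] = 4, t[19] = 2, t[20] = 3, t[21] = 2, t[22] = 5, t[23] = 6, t[24] = 2, t[25] = 6.
The sequence repeats with period 24.

24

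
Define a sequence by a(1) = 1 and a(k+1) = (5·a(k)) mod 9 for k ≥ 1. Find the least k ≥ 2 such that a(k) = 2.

6

We have a(1) = 1,  a(2) = 5,  a(3) = 7,  a(4) = 8,  a(5) = 4,  a(6) = 2,  a(7) = 1.
The sequence repeats with period 6.
The value 2 first appears (with k ≥ 2) at a(6).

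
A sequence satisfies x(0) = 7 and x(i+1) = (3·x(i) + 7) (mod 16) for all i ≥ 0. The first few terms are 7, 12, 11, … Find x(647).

x(0) = 7; x(1) = 12; x(2) = 11; x(3) = 8; x(4) = 15; x(5) = 4; x(6) = 3; x(7) = 0; x(8) = 7.
Since x(8) = x(0) = 7, the sequence is periodic with period 8.
So x(647) = x(0 + ((647-0) mod 8)) = x(7) = 0.

0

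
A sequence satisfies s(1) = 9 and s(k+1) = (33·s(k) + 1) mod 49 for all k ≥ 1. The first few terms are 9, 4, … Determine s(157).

s(1) = 9,  s(2) = 4,  s(3) = 35,  s(4) = 29,  s(5) = 27,  s(6) = 10,  s(7) = 37,  s(8) = 46,  s(9) = 0,  s(10) = 1,  s(11) = 34,  s(12) = 45,  s(13) = 16,  s(14) = 39,  s(15) = 14,  s(16) = 22,  s(17) = 41,  s(18) = 31,  s(19) = 44,  s(20) = 32,  s(21) = 28,  s(22) = 43,  s(23) = 48,  s(24) = 17,  s(25) = 23,  s(26) = 25,  s(27) = 42,  s(28) = 15,  s(29) = 6,  s(30) = 3,  s(31) = 2,  s(32) = 18,  s(33) = 7,  s(34) = 36,  s(35) = 13,  s(36) = 38,  s(37) = 30,  s(38) = 11,  s(39) = 21,  s(40) = 8,  s(41) = 20,  s(42) = 24,  s(43) = 9.
Since s(43) = s(1) = 9, the sequence is periodic with period 42.
So s(157) = s(1 + ((157-1) mod 42)) = s(31) = 2.

2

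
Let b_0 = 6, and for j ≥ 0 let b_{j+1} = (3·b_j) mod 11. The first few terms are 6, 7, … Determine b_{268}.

Computing terms: b_0 = 6, b_1 = 7, b_2 = 10, b_3 = 8, b_4 = 2, b_5 = 6.
Since b_5 = b_0 = 6, the sequence is periodic with period 5.
So b_{268} = b_{0 + ((268-0) mod 5)} = b_3 = 8.

8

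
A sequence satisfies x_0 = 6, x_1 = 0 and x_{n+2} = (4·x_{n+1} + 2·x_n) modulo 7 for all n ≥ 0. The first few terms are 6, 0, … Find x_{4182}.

2

Listing terms: x_0 = 6,  x_1 = 0,  x_2 = 5,  x_3 = 6,  x_4 = 6,  x_5 = 1,  x_6 = 2,  x_7 = 3,  x_8 = 2,  x_9 = 0,  x_{10} = 4,  x_{11} = 2,  x_{12} = 2,  x_{13} = 5,  x_{14} = 3,  x_{15} = 1,  x_{16} = 3,  x_{17} = 0,  x_{18} = 6,  x_{19} = 3,  x_{20} = 3,  x_{21} = 4,  x_{22} = 1,  x_{23} = 5,  x_{24} = 1,  x_{25} = 0,  x_{26} = 2,  x_{27} = 1,  x_{28} = 1,  x_{29} = 6,  x_{30} = 5,  x_{31} = 4,  x_{32} = 5,  x_{33} = 0,  x_{34} = 3,  x_{35} = 5,  x_{36} = 5,  x_{37} = 2,  x_{38} = 4,  x_{39} = 6,  x_{40} = 4,  x_{41} = 0,  x_{42} = 1,  x_{43} = 4,  x_{44} = 4,  x_{45} = 3,  x_{46} = 6,  x_{47} = 2,  x_{48} = 6,  x_{49} = 0.
Since (x_{48}, x_{49}) = (x_0, x_1) = (6, 0) (two consecutive terms determine the rest), the sequence is periodic with period 48.
(4182 - 0) mod 48 = 6, so x_{4182} = x_6 = 2.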